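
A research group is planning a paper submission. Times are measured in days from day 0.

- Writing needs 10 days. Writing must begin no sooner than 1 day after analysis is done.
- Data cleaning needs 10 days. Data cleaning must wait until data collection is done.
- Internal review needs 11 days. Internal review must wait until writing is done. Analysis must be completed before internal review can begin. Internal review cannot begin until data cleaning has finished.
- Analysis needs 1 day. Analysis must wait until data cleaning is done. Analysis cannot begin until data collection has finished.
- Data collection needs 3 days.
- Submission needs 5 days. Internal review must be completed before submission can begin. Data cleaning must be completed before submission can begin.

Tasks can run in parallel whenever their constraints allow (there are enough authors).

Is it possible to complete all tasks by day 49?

Data collection has no prerequisites, so it starts at day 0 and finishes at day 3.
After data collection (finishes day 3), data cleaning can start at day 3 and finishes at day 13.
For analysis: data cleaning (finishes day 13); data collection (finishes day 3). Taking the maximum gives a start of day 13, and it finishes at 13 + 1 = day 14.
After analysis (finishes day 14, plus 1-day gap → day 15), writing can start at day 15 and finishes at day 25.
Internal review needs all of writing (finishes day 25); analysis (finishes day 14); data cleaning (finishes day 13). That puts its earliest start at day 25; it finishes at 25 + 11 = day 36.
Submission needs all of internal review (finishes day 36); data cleaning (finishes day 13). That puts its earliest start at day 36; it finishes at 36 + 5 = day 41.
Every task is finished by day 41, which is no later than the deadline of 49, so the schedule is feasible.

Yes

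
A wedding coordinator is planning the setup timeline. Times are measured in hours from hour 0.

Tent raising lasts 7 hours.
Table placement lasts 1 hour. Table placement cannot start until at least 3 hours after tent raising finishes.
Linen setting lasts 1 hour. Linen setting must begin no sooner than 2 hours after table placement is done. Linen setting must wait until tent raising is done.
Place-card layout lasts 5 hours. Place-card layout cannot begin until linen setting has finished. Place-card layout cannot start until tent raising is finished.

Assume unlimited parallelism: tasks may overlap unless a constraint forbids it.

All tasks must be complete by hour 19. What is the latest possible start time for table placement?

Nothing follows place-card layout; the deadline of hour 19 is its only limit. It must start by 19 − 5 = hour 14.
Since place-card layout (must start by hour 14) depends on it, linen setting must finish by hour 14. Backing off its 1-hour duration gives a latest start of hour 13.
Table placement must finish before linen setting (must start by hour 13, minus 2-hour gap → hour 11). With a 1-hour duration, table placement must start by 11 − 1 = hour 10.

10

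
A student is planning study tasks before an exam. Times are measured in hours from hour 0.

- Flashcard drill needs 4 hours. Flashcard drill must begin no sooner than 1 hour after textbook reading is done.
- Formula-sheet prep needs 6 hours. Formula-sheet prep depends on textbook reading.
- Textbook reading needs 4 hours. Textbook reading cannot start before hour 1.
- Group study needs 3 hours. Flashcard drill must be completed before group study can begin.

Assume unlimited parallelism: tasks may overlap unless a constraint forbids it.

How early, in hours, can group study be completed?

Textbook reading cannot begin until its own release at hour 1. It runs from hour 1 to 1 + 4 = hour 5.
Flashcard drill waits on textbook reading (finishes hour 5, plus 1-hour gap → hour 6), so it starts at hour 6 and finishes at 6 + 4 = hour 10.
Group study waits on flashcard drill (finishes hour 10), so it starts at hour 10 and finishes at 10 + 3 = hour 13.

13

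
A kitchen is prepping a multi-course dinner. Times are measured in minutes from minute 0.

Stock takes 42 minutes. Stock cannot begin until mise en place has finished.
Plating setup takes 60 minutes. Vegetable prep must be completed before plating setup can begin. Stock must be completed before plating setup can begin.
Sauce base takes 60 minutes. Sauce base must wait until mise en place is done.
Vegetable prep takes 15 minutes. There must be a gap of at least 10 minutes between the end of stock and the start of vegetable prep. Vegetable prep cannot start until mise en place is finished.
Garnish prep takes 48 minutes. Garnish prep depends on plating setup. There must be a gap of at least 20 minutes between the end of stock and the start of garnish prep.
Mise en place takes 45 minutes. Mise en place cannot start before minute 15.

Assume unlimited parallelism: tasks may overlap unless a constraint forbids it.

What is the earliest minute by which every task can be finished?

Mise en place waits on its own release at minute 15, so it starts at minute 15 and finishes at 15 + 45 = minute 60.
Sauce base cannot begin until mise en place (finishes minute 60). It runs from minute 60 to 60 + 60 = minute 120.
After mise en place (finishes minute 60), stock can start at minute 60 and finishes at minute 102.
Vegetable prep needs all of stock (finishes minute 102, plus 10-minute gap → minute 112); mise en place (finishes minute 60). That puts its earliest start at minute 112; it finishes at 112 + 15 = minute 127.
For plating setup: vegetable prep (finishes minute 127); stock (finishes minute 102). Taking the maximum gives a start of minute 127, and it finishes at 127 + 60 = minute 187.
Garnish prep cannot start until plating setup (finishes minute 187); stock (finishes minute 102, plus 20-minute gap → minute 122). The controlling bound is minute 187, so garnish prep finishes at 187 + 48 = minute 235.
All tasks are finished once the last one completes. Finish times: Mise en place at 60, Stock at 102, Sauce base at 120, Vegetable prep at 127, Plating setup at 187, Garnish prep at 235. The latest is minute 235.

235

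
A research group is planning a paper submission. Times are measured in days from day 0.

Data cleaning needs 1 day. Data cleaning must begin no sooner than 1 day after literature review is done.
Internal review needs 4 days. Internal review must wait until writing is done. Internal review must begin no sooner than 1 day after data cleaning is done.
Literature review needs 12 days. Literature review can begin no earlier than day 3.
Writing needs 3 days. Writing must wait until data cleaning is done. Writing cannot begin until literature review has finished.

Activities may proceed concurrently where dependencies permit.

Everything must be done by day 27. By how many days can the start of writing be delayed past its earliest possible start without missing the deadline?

Literature review waits on its own release at day 3, so it starts at day 3 and finishes at 3 + 12 = day 15.
After literature review (finishes day 15, plus 1-day gap → day 16), data cleaning can start at day 16 and finishes at day 17.
Writing cannot start until data cleaning (finishes day 17); literature review (finishes day 15). The controlling bound is day 17, so writing finishes at 17 + 3 = day 20.

Working backward from the deadline:
Internal review must finish by day 27; it takes 4 days, so it must start by 27 − 4 = day 23.
Since internal review (must start by day 23) depends on it, writing must finish by day 23. Backing off its 3-day duration gives a latest start of day 20.
So writing can start as early as day 17 and as late as day 20, giving 20 − 17 = 3 days of slack.

3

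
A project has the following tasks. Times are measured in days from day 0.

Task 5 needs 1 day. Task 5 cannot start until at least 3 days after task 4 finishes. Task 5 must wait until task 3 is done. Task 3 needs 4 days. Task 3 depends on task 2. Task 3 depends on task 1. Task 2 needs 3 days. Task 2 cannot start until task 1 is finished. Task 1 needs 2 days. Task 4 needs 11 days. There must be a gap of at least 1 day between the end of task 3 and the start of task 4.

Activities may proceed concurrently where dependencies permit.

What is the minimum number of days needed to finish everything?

Task 1 can start immediately at day 0; it finishes at day 2.
Task 2 waits on task 1 (finishes day 2), so it starts at day 2 and finishes at 2 + 3 = day 5.
Task 3 cannot start until task 2 (finishes day 5); task 1 (finishes day 2). The controlling bound is day 5, so task 3 finishes at 5 + 4 = day 9.
Task 4 waits on task 3 (finishes day 9, plus 1-day gap → day 10), so it starts at day 10 and finishes at 10 + 11 = day 21.
Task 5 has to wait for task 4 (finishes day 21, plus 3-day gap → day 24); task 3 (finishes day 9). The latest of these is day 24, so task 5 runs day 24 to 24 + 1 = day 25.
All tasks are finished once the last one completes. Finish times: Task 1 at 2, Task 2 at 5, Task 3 at 9, Task 4 at 21, Task 5 at 25. The latest is day 25.

25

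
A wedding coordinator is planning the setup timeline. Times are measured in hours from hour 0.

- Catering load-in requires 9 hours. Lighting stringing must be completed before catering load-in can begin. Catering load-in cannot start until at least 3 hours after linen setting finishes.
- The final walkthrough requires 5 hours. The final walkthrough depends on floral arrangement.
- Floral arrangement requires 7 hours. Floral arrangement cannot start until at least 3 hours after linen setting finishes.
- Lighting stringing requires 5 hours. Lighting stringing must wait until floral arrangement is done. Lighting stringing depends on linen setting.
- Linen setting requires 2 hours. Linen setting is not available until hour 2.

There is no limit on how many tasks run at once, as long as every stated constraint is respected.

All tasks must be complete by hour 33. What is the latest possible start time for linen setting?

Catering load-in has no dependents, so it just needs to finish by hour 33. Starting by 33 − 9 = hour 24 achieves that.
Lighting stringing feeds into catering load-in (must start by hour 24); so lighting stringing must finish by hour 24 and therefore start by hour 19.
To finish by hour 33, the final walkthrough (duration 5) must start no later than hour 28.
Floral arrangement has several dependents: lighting stringing (must start by hour 19); the final walkthrough (must start by hour 28). The earliest of those limits is hour 19, so floral arrangement must start by 19 − 7 = hour 12.
For linen setting: floral arrangement (must start by hour 12, minus 3-hour gap → hour 9); lighting stringing (must start by hour 19); catering load-in (must start by hour 24, minus 3-hour gap → hour 21). The most restrictive is hour 9; with a 2-hour duration, linen setting must start by hour 7.

7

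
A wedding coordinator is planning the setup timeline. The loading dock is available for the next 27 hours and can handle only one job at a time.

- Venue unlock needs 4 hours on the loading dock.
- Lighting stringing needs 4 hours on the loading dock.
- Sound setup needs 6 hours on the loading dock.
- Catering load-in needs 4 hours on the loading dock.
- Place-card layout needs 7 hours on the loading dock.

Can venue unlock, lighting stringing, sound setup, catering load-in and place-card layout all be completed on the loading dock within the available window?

Yes

Running back to back, the jobs need 4 + 4 + 6 + 4 + 7 = 25 hours on the loading dock.
Since 25 ≤ 27, they fit within the window.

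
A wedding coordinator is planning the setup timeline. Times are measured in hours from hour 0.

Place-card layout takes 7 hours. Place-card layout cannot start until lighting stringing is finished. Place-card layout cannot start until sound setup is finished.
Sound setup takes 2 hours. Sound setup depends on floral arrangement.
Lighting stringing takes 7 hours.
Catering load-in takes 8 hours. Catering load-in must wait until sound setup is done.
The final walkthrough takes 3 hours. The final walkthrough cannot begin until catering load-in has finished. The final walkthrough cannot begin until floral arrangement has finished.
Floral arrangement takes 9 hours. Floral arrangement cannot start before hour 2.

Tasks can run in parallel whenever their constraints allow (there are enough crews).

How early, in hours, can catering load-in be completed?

21

Floral arrangement cannot begin until its own release at hour 2. It runs from hour 2 to 2 + 9 = hour 11.
Sound setup cannot begin until floral arrangement (finishes hour 11). It runs from hour 11 to 11 + 2 = hour 13.
Catering load-in waits on sound setup (finishes hour 13), so it starts at hour 13 and finishes at 13 + 8 = hour 21.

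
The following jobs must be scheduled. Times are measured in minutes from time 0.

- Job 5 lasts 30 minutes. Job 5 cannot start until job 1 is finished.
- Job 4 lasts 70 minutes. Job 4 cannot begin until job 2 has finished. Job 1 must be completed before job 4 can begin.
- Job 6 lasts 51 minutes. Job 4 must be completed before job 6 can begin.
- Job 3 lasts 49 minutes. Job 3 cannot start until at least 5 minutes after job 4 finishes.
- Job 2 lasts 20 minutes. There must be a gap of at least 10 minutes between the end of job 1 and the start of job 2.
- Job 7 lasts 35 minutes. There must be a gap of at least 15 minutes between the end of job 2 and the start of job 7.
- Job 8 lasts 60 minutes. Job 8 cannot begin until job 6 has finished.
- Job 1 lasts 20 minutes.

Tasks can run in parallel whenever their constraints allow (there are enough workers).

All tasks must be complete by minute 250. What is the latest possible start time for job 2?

To finish by minute 250, job 3 (duration 49) must start no later than minute 201.
Nothing follows job 8; the deadline of minute 250 is its only limit. It must start by 250 − 60 = minute 190.
Job 6 must finish before job 8 (must start by minute 190). With a 51-minute duration, job 6 must start by 190 − 51 = minute 139.
Job 4 must finish in time for job 3 (must start by minute 201, minus 5-minute gap → minute 196); job 6 (must start by minute 139). The tightest is minute 139, so job 4 must start by 139 − 70 = minute 69.
Job 7 has no dependents, so it just needs to finish by minute 250. Starting by 250 − 35 = minute 215 achieves that.
Job 2 must finish in time for job 4 (must start by minute 69); job 7 (must start by minute 215, minus 15-minute gap → minute 200). The tightest is minute 69, so job 2 must start by 69 − 20 = minute 49.

49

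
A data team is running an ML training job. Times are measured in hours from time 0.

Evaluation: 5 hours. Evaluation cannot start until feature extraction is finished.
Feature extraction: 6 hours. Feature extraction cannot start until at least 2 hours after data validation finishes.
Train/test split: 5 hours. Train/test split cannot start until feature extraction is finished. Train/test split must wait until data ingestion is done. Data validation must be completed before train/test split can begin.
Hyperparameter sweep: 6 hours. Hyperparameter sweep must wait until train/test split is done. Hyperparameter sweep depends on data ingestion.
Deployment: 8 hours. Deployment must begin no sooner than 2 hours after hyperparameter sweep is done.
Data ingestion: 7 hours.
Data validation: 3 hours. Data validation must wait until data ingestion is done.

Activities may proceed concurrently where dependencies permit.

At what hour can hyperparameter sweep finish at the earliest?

29

Nothing blocks data ingestion, so it runs from hour 0 to hour 7.
Data validation waits on data ingestion (finishes hour 7), so it starts at hour 7 and finishes at 7 + 3 = hour 10.
After data validation (finishes hour 10, plus 2-hour gap → hour 12), feature extraction can start at hour 12 and finishes at hour 18.
For train/test split: feature extraction (finishes hour 18); data ingestion (finishes hour 7); data validation (finishes hour 10). Taking the maximum gives a start of hour 18, and it finishes at 18 + 5 = hour 23.
Hyperparameter sweep has to wait for train/test split (finishes hour 23); data ingestion (finishes hour 7). The latest of these is hour 23, so hyperparameter sweep runs hour 23 to 23 + 6 = hour 29.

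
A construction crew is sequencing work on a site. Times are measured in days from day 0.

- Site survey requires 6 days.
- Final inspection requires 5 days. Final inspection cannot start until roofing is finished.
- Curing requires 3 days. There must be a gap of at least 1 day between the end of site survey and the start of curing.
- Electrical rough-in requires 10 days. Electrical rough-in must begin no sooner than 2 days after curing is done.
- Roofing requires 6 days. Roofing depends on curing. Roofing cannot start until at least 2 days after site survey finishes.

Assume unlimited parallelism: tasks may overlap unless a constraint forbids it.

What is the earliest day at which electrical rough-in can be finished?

Site survey has no prerequisites, so it starts at day 0 and finishes at day 6.
After site survey (finishes day 6, plus 1-day gap → day 7), curing can start at day 7 and finishes at day 10.
After curing (finishes day 10, plus 2-day gap → day 12), electrical rough-in can start at day 12 and finishes at day 22.

22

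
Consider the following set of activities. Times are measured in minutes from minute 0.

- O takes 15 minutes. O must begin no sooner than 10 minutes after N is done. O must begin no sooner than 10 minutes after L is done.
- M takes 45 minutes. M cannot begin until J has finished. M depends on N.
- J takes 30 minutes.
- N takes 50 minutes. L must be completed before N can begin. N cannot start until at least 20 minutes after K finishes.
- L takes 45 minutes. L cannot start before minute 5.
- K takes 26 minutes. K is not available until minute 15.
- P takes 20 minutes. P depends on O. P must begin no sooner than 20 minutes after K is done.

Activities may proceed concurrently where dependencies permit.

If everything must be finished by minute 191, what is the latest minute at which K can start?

50

M has no dependents, so it just needs to finish by minute 191. Starting by 191 − 45 = minute 146 achieves that.
To finish by minute 191, P (duration 20) must start no later than minute 171.
O feeds into P (must start by minute 171); so O must finish by minute 171 and therefore start by minute 156.
N must finish in time for M (must start by minute 146); O (must start by minute 156, minus 10-minute gap → minute 146). The tightest is minute 146, so N must start by 146 − 50 = minute 96.
K has several dependents: N (must start by minute 96, minus 20-minute gap → minute 76); P (must start by minute 171, minus 20-minute gap → minute 151). The earliest of those limits is minute 76, so K must start by 76 − 26 = minute 50.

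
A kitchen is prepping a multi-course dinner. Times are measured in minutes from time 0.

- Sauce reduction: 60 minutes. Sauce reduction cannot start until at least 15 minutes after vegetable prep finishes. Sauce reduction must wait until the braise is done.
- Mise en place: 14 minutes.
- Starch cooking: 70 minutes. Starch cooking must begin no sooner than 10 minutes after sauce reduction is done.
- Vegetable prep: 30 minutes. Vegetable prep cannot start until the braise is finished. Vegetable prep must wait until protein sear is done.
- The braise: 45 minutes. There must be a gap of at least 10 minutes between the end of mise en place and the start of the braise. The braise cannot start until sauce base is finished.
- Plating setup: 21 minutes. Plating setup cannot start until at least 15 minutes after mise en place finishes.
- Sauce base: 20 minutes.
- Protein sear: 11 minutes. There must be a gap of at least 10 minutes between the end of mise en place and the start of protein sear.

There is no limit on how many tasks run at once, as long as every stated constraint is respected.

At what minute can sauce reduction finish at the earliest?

174

Sauce base can start immediately at minute 0; it finishes at minute 20.
Nothing blocks mise en place, so it runs from minute 0 to minute 14.
After mise en place (finishes minute 14, plus 10-minute gap → minute 24), protein sear can start at minute 24 and finishes at minute 35.
The braise cannot start until mise en place (finishes minute 14, plus 10-minute gap → minute 24); sauce base (finishes minute 20). The controlling bound is minute 24, so the braise finishes at 24 + 45 = minute 69.
Vegetable prep cannot start until the braise (finishes minute 69); protein sear (finishes minute 35). The controlling bound is minute 69, so vegetable prep finishes at 69 + 30 = minute 99.
Sauce reduction has to wait for vegetable prep (finishes minute 99, plus 15-minute gap → minute 114); the braise (finishes minute 69). The latest of these is minute 114, so sauce reduction runs minute 114 to 114 + 60 = minute 174.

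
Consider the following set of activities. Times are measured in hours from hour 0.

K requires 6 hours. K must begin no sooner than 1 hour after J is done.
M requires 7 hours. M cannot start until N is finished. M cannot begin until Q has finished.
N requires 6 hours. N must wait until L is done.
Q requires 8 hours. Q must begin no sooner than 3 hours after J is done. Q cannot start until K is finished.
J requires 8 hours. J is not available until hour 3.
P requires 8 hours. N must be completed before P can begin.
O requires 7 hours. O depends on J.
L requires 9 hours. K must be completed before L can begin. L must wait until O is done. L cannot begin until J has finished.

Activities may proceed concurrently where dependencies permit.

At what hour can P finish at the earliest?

41

J cannot begin until its own release at hour 3. It runs from hour 3 to 3 + 8 = hour 11.
After J (finishes hour 11), O can start at hour 11 and finishes at hour 18.
K cannot begin until J (finishes hour 11, plus 1-hour gap → hour 12). It runs from hour 12 to 12 + 6 = hour 18.
L has to wait for K (finishes hour 18); O (finishes hour 18); J (finishes hour 11). The latest of these is hour 18, so L runs hour 18 to 18 + 9 = hour 27.
After L (finishes hour 27), N can start at hour 27 and finishes at hour 33.
After N (finishes hour 33), P can start at hour 33 and finishes at hour 41.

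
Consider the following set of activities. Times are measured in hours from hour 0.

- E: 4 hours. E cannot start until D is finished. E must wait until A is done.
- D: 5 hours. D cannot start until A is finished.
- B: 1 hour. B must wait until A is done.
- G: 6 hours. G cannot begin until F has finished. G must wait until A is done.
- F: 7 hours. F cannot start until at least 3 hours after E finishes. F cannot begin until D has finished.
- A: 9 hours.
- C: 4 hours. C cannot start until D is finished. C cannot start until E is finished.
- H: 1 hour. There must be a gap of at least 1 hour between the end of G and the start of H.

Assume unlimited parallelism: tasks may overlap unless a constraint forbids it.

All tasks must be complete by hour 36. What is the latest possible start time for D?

Nothing follows C; the deadline of hour 36 is its only limit. It must start by 36 − 4 = hour 32.
H has no dependents, so it just needs to finish by hour 36. Starting by 36 − 1 = hour 35 achieves that.
G feeds into H (must start by hour 35, minus 1-hour gap → hour 34); so G must finish by hour 34 and therefore start by hour 28.
F feeds into G (must start by hour 28); so F must finish by hour 28 and therefore start by hour 21.
E feeds C (must start by hour 32); F (must start by hour 21, minus 3-hour gap → hour 18). Taking the minimum, E must finish by hour 18 and start by 18 − 4 = hour 14.
For D: C (must start by hour 32); E (must start by hour 14); F (must start by hour 21). The most restrictive is hour 14; with a 5-hour duration, D must start by hour 9.

9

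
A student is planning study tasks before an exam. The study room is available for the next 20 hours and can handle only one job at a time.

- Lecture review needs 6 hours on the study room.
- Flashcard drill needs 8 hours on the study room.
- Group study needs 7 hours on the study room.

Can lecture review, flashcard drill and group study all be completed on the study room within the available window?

No

Running back to back, the jobs need 6 + 8 + 7 = 21 hours on the study room.
Since 21 > 20, they cannot all fit.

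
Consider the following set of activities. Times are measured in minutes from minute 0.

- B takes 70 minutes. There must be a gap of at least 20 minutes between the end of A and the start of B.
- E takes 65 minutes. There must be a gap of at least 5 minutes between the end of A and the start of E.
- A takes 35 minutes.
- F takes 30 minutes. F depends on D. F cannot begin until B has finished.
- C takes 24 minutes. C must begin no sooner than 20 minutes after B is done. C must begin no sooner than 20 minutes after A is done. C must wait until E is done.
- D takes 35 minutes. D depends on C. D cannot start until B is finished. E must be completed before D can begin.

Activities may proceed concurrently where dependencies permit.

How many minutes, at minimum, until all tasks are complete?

234

Nothing blocks A, so it runs from minute 0 to minute 35.
After A (finishes minute 35, plus 5-minute gap → minute 40), E can start at minute 40 and finishes at minute 105.
B waits on A (finishes minute 35, plus 20-minute gap → minute 55), so it starts at minute 55 and finishes at 55 + 70 = minute 125.
C needs all of B (finishes minute 125, plus 20-minute gap → minute 145); A (finishes minute 35, plus 20-minute gap → minute 55); E (finishes minute 105). That puts its earliest start at minute 145; it finishes at 145 + 24 = minute 169.
D needs all of C (finishes minute 169); B (finishes minute 125); E (finishes minute 105). That puts its earliest start at minute 169; it finishes at 169 + 35 = minute 204.
F has to wait for D (finishes minute 204); B (finishes minute 125). The latest of these is minute 204, so F runs minute 204 to 204 + 30 = minute 234.
All tasks are finished once the last one completes. Finish times: A at 35, B at 125, C at 169, D at 204, E at 105, F at 234. The latest is minute 234.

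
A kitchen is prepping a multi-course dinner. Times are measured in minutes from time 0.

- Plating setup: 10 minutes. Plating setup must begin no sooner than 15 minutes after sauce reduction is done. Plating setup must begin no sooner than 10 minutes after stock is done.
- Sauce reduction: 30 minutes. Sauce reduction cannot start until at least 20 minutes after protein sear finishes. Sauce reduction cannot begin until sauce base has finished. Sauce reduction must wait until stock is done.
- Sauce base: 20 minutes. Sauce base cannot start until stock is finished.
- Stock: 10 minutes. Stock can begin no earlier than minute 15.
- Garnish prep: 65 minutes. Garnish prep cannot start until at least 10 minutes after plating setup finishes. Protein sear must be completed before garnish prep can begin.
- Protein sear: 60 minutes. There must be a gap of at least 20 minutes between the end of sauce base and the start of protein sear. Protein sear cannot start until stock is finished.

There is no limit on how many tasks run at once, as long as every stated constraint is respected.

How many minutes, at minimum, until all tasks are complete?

Stock cannot begin until its own release at minute 15. It runs from minute 15 to 15 + 10 = minute 25.
Sauce base cannot begin until stock (finishes minute 25). It runs from minute 25 to 25 + 20 = minute 45.
For protein sear: sauce base (finishes minute 45, plus 20-minute gap → minute 65); stock (finishes minute 25). Taking the maximum gives a start of minute 65, and it finishes at 65 + 60 = minute 125.
Sauce reduction needs all of protein sear (finishes minute 125, plus 20-minute gap → minute 145); sauce base (finishes minute 45); stock (finishes minute 25). That puts its earliest start at minute 145; it finishes at 145 + 30 = minute 175.
For plating setup: sauce reduction (finishes minute 175, plus 15-minute gap → minute 190); stock (finishes minute 25, plus 10-minute gap → minute 35). Taking the maximum gives a start of minute 190, and it finishes at 190 + 10 = minute 200.
Garnish prep needs all of plating setup (finishes minute 200, plus 10-minute gap → minute 210); protein sear (finishes minute 125). That puts its earliest start at minute 210; it finishes at 210 + 65 = minute 275.
All tasks are finished once the last one completes. Finish times: Stock at 25, Sauce base at 45, Protein sear at 125, Sauce reduction at 175, Plating setup at 200, Garnish prep at 275. The latest is minute 275.

275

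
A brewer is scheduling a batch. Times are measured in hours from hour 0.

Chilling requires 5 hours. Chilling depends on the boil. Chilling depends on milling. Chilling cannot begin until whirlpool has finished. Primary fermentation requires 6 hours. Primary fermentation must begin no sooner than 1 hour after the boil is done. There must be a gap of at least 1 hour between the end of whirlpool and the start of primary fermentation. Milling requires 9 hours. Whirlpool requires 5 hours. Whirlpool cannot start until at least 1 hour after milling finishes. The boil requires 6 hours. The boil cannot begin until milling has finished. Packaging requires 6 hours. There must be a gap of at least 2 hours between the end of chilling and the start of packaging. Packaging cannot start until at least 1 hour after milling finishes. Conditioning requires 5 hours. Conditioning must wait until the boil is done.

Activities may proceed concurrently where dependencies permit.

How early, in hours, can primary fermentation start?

Nothing blocks milling, so it runs from hour 0 to hour 9.
After milling (finishes hour 9, plus 1-hour gap → hour 10), whirlpool can start at hour 10 and finishes at hour 15.
The boil waits on milling (finishes hour 9), so it starts at hour 9 and finishes at 9 + 6 = hour 15.
Primary fermentation waits on the boil (finishes hour 15, plus 1-hour gap → hour 16); whirlpool (finishes hour 15, plus 1-hour gap → hour 16). The latest of these is hour 16, which is the earliest primary fermentation can start.

16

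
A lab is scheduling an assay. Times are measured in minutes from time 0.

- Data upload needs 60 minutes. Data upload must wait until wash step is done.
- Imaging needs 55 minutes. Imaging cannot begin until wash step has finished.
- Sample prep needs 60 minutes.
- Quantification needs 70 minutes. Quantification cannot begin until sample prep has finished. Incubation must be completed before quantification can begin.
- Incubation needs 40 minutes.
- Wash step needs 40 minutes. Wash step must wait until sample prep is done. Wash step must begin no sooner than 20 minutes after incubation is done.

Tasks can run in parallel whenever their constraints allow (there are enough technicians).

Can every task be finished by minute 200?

Incubation has no prerequisites, so it starts at minute 0 and finishes at minute 40.
Sample prep has no prerequisites, so it starts at minute 0 and finishes at minute 60.
Quantification needs all of sample prep (finishes minute 60); incubation (finishes minute 40). That puts its earliest start at minute 60; it finishes at 60 + 70 = minute 130.
Wash step cannot start until sample prep (finishes minute 60); incubation (finishes minute 40, plus 20-minute gap → minute 60). The controlling bound is minute 60, so wash step finishes at 60 + 40 = minute 100.
After wash step (finishes minute 100), data upload can start at minute 100 and finishes at minute 160.
Imaging cannot begin until wash step (finishes minute 100). It runs from minute 100 to 100 + 55 = minute 155.
Every task is finished by minute 160, which is no later than the deadline of 200, so the schedule is feasible.

Yes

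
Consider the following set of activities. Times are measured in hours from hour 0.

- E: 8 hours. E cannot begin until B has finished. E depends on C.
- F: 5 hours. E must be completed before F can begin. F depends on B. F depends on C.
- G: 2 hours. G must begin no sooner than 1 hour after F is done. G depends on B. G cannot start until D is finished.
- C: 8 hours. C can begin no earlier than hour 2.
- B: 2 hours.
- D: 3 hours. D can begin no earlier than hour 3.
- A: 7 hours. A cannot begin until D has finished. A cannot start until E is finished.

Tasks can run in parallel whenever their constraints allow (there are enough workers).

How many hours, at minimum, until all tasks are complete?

D waits on its own release at hour 3, so it starts at hour 3 and finishes at 3 + 3 = hour 6.
C cannot begin until its own release at hour 2. It runs from hour 2 to 2 + 8 = hour 10.
Nothing blocks B, so it runs from hour 0 to hour 2.
E needs all of B (finishes hour 2); C (finishes hour 10). That puts its earliest start at hour 10; it finishes at 10 + 8 = hour 18.
F has to wait for E (finishes hour 18); B (finishes hour 2); C (finishes hour 10). The latest of these is hour 18, so F runs hour 18 to 18 + 5 = hour 23.
G has to wait for F (finishes hour 23, plus 1-hour gap → hour 24); B (finishes hour 2); D (finishes hour 6). The latest of these is hour 24, so G runs hour 24 to 24 + 2 = hour 26.
For A: D (finishes hour 6); E (finishes hour 18). Taking the maximum gives a start of hour 18, and it finishes at 18 + 7 = hour 25.
All tasks are finished once the last one completes. Finish times: A at 25, B at 2, C at 10, D at 6, E at 18, F at 23, G at 26. The latest is hour 26.

26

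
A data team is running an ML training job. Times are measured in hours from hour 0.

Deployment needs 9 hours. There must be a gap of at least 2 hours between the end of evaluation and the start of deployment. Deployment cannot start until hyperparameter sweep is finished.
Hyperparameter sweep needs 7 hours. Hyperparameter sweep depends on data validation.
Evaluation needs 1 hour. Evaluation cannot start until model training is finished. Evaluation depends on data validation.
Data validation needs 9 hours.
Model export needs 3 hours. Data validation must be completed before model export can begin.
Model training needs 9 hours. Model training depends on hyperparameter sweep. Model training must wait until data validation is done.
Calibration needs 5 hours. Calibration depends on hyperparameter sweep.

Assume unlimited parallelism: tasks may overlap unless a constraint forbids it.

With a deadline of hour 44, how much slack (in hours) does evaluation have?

Nothing blocks data validation, so it runs from hour 0 to hour 9.
After data validation (finishes hour 9), hyperparameter sweep can start at hour 9 and finishes at hour 16.
Model training has to wait for hyperparameter sweep (finishes hour 16); data validation (finishes hour 9). The latest of these is hour 16, so model training runs hour 16 to 16 + 9 = hour 25.
Evaluation needs all of model training (finishes hour 25); data validation (finishes hour 9). That puts its earliest start at hour 25; it finishes at 25 + 1 = hour 26.

Working backward from the deadline:
Deployment must finish by hour 44; it takes 9 hours, so it must start by 44 − 9 = hour 35.
Evaluation feeds into deployment (must start by hour 35, minus 2-hour gap → hour 33); so evaluation must finish by hour 33 and therefore start by hour 32.
So evaluation can start as early as hour 25 and as late as hour 32, giving 32 − 25 = 7 hours of slack.

7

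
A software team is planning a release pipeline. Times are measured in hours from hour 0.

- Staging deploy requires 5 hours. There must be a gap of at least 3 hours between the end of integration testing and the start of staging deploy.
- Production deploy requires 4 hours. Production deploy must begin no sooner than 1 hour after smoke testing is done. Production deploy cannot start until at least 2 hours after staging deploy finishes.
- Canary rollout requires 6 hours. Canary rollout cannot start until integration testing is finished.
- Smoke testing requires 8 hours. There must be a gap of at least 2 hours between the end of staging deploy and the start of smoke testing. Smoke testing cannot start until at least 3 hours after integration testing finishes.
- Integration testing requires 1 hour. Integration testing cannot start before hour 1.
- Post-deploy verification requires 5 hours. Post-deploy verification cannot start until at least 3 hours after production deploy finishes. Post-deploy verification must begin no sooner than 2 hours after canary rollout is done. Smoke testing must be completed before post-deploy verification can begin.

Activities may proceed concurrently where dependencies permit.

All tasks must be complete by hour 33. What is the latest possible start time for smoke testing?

To finish by hour 33, post-deploy verification (duration 5) must start no later than hour 28.
Production deploy must finish before post-deploy verification (must start by hour 28, minus 3-hour gap → hour 25). With a 4-hour duration, production deploy must start by 25 − 4 = hour 21.
Smoke testing feeds production deploy (must start by hour 21, minus 1-hour gap → hour 20); post-deploy verification (must start by hour 28). Taking the minimum, smoke testing must finish by hour 20 and start by 20 − 8 = hour 12.

12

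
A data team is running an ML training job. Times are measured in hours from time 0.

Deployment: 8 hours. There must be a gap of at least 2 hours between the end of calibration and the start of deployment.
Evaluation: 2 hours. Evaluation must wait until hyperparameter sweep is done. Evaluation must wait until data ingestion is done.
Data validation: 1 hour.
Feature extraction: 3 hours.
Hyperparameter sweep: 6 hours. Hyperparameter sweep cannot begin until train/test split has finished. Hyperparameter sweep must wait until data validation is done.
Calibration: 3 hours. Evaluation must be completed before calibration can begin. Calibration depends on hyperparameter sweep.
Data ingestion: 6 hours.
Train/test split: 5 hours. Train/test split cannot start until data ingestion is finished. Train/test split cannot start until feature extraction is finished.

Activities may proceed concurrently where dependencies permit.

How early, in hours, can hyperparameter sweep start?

Feature extraction can start immediately at hour 0; it finishes at hour 3.
Data validation has no prerequisites, so it starts at hour 0 and finishes at hour 1.
Data ingestion has no prerequisites, so it starts at hour 0 and finishes at hour 6.
For train/test split: data ingestion (finishes hour 6); feature extraction (finishes hour 3). Taking the maximum gives a start of hour 6, and it finishes at 6 + 5 = hour 11.
Hyperparameter sweep waits on train/test split (finishes hour 11); data validation (finishes hour 1). The latest of these is hour 11, which is the earliest hyperparameter sweep can start.

11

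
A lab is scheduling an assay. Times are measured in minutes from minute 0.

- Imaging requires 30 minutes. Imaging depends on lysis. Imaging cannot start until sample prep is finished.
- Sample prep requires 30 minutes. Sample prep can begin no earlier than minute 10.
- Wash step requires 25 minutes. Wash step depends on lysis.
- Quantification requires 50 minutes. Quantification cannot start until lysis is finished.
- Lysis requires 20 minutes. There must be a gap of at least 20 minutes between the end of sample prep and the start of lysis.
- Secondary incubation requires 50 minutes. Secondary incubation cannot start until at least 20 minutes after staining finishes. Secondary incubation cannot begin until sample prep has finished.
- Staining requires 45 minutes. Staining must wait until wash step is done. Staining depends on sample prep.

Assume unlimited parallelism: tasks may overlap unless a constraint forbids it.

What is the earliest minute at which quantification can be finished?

130

Sample prep waits on its own release at minute 10, so it starts at minute 10 and finishes at 10 + 30 = minute 40.
Lysis cannot begin until sample prep (finishes minute 40, plus 20-minute gap → minute 60). It runs from minute 60 to 60 + 20 = minute 80.
Quantification waits on lysis (finishes minute 80), so it starts at minute 80 and finishes at 80 + 50 = minute 130.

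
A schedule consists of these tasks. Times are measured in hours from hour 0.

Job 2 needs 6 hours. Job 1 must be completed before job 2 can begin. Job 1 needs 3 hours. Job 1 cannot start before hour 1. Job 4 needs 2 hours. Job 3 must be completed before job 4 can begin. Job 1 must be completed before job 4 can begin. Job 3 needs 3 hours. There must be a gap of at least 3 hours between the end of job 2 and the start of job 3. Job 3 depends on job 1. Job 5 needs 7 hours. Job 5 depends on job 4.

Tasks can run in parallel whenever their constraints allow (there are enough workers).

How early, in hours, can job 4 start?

Job 1 waits on its own release at hour 1, so it starts at hour 1 and finishes at 1 + 3 = hour 4.
Job 2 cannot begin until job 1 (finishes hour 4). It runs from hour 4 to 4 + 6 = hour 10.
For job 3: job 2 (finishes hour 10, plus 3-hour gap → hour 13); job 1 (finishes hour 4). Taking the maximum gives a start of hour 13, and it finishes at 13 + 3 = hour 16.
Job 4 waits on job 3 (finishes hour 16); job 1 (finishes hour 4). The latest of these is hour 16, which is the earliest job 4 can start.

16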